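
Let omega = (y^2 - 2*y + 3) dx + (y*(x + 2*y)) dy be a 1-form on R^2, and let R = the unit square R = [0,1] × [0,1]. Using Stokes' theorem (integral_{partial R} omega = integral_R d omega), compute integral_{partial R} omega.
integral_(partial R) omega = 3/2

Stokes: integral_partial_R omega = integral_R d omega with d omega = (∂Q/∂x - ∂P/∂y) dx ∧ dy.
  ∂Q/∂x = y
  ∂P/∂y = 2*y - 2
  integrand = ∂Q/∂x - ∂P/∂y = 2 - y.
Integrating over R: integral_0^1 integral_0^1 (2 - y) dx dy = 3/2.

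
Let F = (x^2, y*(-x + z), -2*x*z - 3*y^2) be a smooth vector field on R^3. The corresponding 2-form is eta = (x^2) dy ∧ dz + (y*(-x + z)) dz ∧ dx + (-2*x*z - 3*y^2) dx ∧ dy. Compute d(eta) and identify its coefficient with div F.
d(eta) = (-x + z) dx ∧ dy ∧ dz; div F = -x + z

For a 2-form in R^3 of the form above, applying d gives a 3-form with coefficient ∂P/∂x + ∂Q/∂y + ∂R/∂z:
  ∂P/∂x = 2*x
  ∂Q/∂y = -x + z
  ∂R/∂z = -2*x
Sum = -x + z, which is exactly div F.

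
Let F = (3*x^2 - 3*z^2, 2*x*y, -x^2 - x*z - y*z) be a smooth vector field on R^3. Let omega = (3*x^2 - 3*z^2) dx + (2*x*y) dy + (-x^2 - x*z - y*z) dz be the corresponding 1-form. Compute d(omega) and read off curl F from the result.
d(omega) = (-z) dy ∧ dz + (2*x - 5*z) dz ∧ dx + (2*y) dx ∧ dy; curl F = (-z, 2*x - 5*z, 2*y)

d omega = sum_{i<j} (∂f_j/∂x_i - ∂f_i/∂x_j) dx_i ∧ dx_j. Under the identification (dy ∧ dz, dz ∧ dx, dx ∧ dy) ↔ (e_x, e_y, e_z), the coefficients are exactly the components of curl F. Compute:
  ∂R/∂y - ∂Q/∂z = (-z) - (0) = -z
  ∂P/∂z - ∂R/∂x = (-6*z) - (-2*x - z) = 2*x - 5*z
  ∂Q/∂x - ∂P/∂y = (2*y) - (0) = 2*y.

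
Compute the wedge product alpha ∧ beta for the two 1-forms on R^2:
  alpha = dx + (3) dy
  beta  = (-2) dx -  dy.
alpha ∧ beta = (5) dx ∧ dy

Distribute the wedge, using dx_i ∧ dx_j = -dx_j ∧ dx_i and dx_i ∧ dx_i = 0. For each pair (i, j) with i < j, the coefficient of dx_i ∧ dx_j in alpha ∧ beta is (alpha_i * beta_j - alpha_j * beta_i). Collecting: alpha ∧ beta = (5) dx ∧ dy.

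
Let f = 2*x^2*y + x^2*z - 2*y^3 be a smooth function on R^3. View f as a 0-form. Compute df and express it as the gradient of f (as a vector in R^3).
df = (2*x*(2*y + z)) dx + (2*x^2 - 6*y^2) dy + (x^2) dz; grad f = (2*x*(2*y + z), 2*x^2 - 6*y^2, x^2)

For a 0-form f, d f = (∂f/∂x) dx + (∂f/∂y) dy + (∂f/∂z) dz. The components of the vector representation are exactly the entries of grad f in Cartesian coordinates:
  ∂f/∂x = 2*x*(2*y + z)
  ∂f/∂y = 2*x^2 - 6*y^2
  ∂f/∂z = x^2.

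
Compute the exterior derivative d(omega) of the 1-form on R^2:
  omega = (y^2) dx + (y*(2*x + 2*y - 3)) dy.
d(omega) = 0

For a 1-form omega = sum_i f_i dx_i, the exterior derivative is
  d(omega) = sum_{i < j} (∂f_j/∂x_i - ∂f_i/∂x_j) dx_i ∧ dx_j.

Assembling: d(omega) = 0.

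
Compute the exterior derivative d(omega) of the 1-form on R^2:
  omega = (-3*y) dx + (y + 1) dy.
d(omega) = (3) dx ∧ dy

For a 1-form omega = sum_i f_i dx_i, the exterior derivative is
  d(omega) = sum_{i < j} (∂f_j/∂x_i - ∂f_i/∂x_j) dx_i ∧ dx_j.
  coefficient of dx ∧ dy: ∂f_2/∂x - ∂f_1/∂y = ∂(y + 1)/∂x - ∂(-3*y)/∂y = 3
Assembling: d(omega) = (3) dx ∧ dy.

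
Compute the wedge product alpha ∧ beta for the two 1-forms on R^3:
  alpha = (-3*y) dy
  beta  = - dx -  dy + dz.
alpha ∧ beta = (-3*y) dx ∧ dy + (-3*y) dy ∧ dz

Distribute the wedge, using dx_i ∧ dx_j = -dx_j ∧ dx_i and dx_i ∧ dx_i = 0. For each pair (i, j) with i < j, the coefficient of dx_i ∧ dx_j in alpha ∧ beta is (alpha_i * beta_j - alpha_j * beta_i). Collecting: alpha ∧ beta = (-3*y) dx ∧ dy + (-3*y) dy ∧ dz.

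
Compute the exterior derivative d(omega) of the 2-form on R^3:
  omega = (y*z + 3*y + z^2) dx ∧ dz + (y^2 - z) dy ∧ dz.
d(omega) = (-z - 3) dx ∧ dy ∧ dz

For a 2-form omega = sum_{i<j} g_{ij} dx_i ∧ dx_j, the exterior derivative is
  d(omega) = sum_{i<j} d(g_{ij}) ∧ dx_i ∧ dx_j = sum_{i<j, k} (∂g_{ij}/∂x_k) dx_k ∧ dx_i ∧ dx_j.
Expand each term, using dx_k ∧ dx_i ∧ dx_j = sgn(permutation) dx_{(a)} ∧ dx_{(b)} ∧ dx_{(c)} with (a < b < c) sorted:
  d(y*z + 3*y + z^2) includes (∂/∂y)(y*z + 3*y + z^2) dy = (z + 3) dy, which multiplied by dx ∧ dz gives (-z - 3) dx ∧ dy ∧ dz
Collecting like 3-forms: d(omega) = (-z - 3) dx ∧ dy ∧ dz.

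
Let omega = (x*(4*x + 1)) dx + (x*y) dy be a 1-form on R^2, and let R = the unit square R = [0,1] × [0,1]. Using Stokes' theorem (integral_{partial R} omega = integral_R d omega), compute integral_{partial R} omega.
integral_(partial R) omega = 1/2

Stokes: integral_partial_R omega = integral_R d omega with d omega = (∂Q/∂x - ∂P/∂y) dx ∧ dy.
  ∂Q/∂x = y
  ∂P/∂y = 0
  integrand = ∂Q/∂x - ∂P/∂y = y.
Integrating over R: integral_0^1 integral_0^1 (y) dx dy = 1/2.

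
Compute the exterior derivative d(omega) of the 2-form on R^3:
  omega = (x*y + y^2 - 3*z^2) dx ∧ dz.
d(omega) = (-x - 2*y) dx ∧ dy ∧ dz

For a 2-form omega = sum_{i<j} g_{ij} dx_i ∧ dx_j, the exterior derivative is
  d(omega) = sum_{i<j} d(g_{ij}) ∧ dx_i ∧ dx_j = sum_{i<j, k} (∂g_{ij}/∂x_k) dx_k ∧ dx_i ∧ dx_j.
Expand each term, using dx_k ∧ dx_i ∧ dx_j = sgn(permutation) dx_{(a)} ∧ dx_{(b)} ∧ dx_{(c)} with (a < b < c) sorted:
  d(x*y + y^2 - 3*z^2) includes (∂/∂y)(x*y + y^2 - 3*z^2) dy = (x + 2*y) dy, which multiplied by dx ∧ dz gives (-x - 2*y) dx ∧ dy ∧ dz
Collecting like 3-forms: d(omega) = (-x - 2*y) dx ∧ dy ∧ dz.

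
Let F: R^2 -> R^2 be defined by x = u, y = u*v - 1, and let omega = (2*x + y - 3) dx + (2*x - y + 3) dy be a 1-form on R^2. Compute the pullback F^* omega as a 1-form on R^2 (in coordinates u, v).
F^* omega = (-u*v^2 + 3*u*v + 2*u + 4*v - 4) du + (u*(-u*v + 2*u + 4)) dv

Using F^*(f dg) = (f ∘ F) d(g ∘ F), substitute each coordinate x_i by F_i(u, v) in f_i, and replace dx_i by d F_i = (∂F_i/∂u) du + (∂F_i/∂v) dv.
  For the x component: f_1(F) = u*v + 2*u - 4; d F_1 = (1) du + (0) dv
  For the y component: f_2(F) = -u*v + 2*u + 4; d F_2 = (v) du + (u) dv
Combining and collecting du, dv coefficients:
  coeff of du: -u*v^2 + 3*u*v + 2*u + 4*v - 4
  coeff of dv: u*(-u*v + 2*u + 4)
F^* omega = (-u*v^2 + 3*u*v + 2*u + 4*v - 4) du + (u*(-u*v + 2*u + 4)) dv.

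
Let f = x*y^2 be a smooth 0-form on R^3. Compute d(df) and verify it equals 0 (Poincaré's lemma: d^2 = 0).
d(df) = 0

Step 1: df = sum_i (∂f/∂x_i) dx_i = (y^2) dx + (2*x*y) dy + (0) dz.
Step 2: Apply d again. Using the 1-form formula, the coefficient of dx ∧ dy in d(df) is ∂^2 f/∂x ∂y - ∂^2 f/∂y ∂x = (2*y) - (2*y) = 0 (equality of mixed partials for smooth f).
Similarly for dx ∧ dz and dy ∧ dz — all coefficients vanish. So d(df) = 0.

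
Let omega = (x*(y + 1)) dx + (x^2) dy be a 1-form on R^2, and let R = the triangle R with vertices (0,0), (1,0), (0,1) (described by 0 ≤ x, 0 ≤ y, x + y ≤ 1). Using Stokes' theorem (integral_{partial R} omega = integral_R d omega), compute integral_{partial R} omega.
integral_(partial R) omega = 1/6

Stokes: integral_partial_R omega = integral_R d omega with d omega = (∂Q/∂x - ∂P/∂y) dx ∧ dy.
  ∂Q/∂x = 2*x
  ∂P/∂y = x
  integrand = ∂Q/∂x - ∂P/∂y = x.
Integrating over R: integral_0^1 integral_0^{1-x} (x) dy dx = 1/6.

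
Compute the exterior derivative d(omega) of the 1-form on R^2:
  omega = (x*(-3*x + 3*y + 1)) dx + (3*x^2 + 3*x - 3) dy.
d(omega) = (3*x + 3) dx ∧ dy

For a 1-form omega = sum_i f_i dx_i, the exterior derivative is
  d(omega) = sum_{i < j} (∂f_j/∂x_i - ∂f_i/∂x_j) dx_i ∧ dx_j.
  coefficient of dx ∧ dy: ∂f_2/∂x - ∂f_1/∂y = ∂(3*x^2 + 3*x - 3)/∂x - ∂(x*(-3*x + 3*y + 1))/∂y = 3*x + 3
Assembling: d(omega) = (3*x + 3) dx ∧ dy.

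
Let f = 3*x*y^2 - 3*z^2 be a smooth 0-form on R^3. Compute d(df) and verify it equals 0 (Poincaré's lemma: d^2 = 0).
d(df) = 0

Step 1: df = sum_i (∂f/∂x_i) dx_i = (3*y^2) dx + (6*x*y) dy + (-6*z) dz.
Step 2: Apply d again. Using the 1-form formula, the coefficient of dx ∧ dy in d(df) is ∂^2 f/∂x ∂y - ∂^2 f/∂y ∂x = (6*y) - (6*y) = 0 (equality of mixed partials for smooth f).
Similarly for dx ∧ dz and dy ∧ dz — all coefficients vanish. So d(df) = 0.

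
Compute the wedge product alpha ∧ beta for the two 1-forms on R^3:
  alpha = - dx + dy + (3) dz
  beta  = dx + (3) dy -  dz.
alpha ∧ beta = (-4) dx ∧ dy + (-2) dx ∧ dz + (-10) dy ∧ dz

Distribute the wedge, using dx_i ∧ dx_j = -dx_j ∧ dx_i and dx_i ∧ dx_i = 0. For each pair (i, j) with i < j, the coefficient of dx_i ∧ dx_j in alpha ∧ beta is (alpha_i * beta_j - alpha_j * beta_i). Collecting: alpha ∧ beta = (-4) dx ∧ dy + (-2) dx ∧ dz + (-10) dy ∧ dz.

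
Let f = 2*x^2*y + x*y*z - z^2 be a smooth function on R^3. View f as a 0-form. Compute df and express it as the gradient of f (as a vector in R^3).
df = (y*(4*x + z)) dx + (x*(2*x + z)) dy + (x*y - 2*z) dz; grad f = (y*(4*x + z), x*(2*x + z), x*y - 2*z)

For a 0-form f, d f = (∂f/∂x) dx + (∂f/∂y) dy + (∂f/∂z) dz. The components of the vector representation are exactly the entries of grad f in Cartesian coordinates:
  ∂f/∂x = y*(4*x + z)
  ∂f/∂y = x*(2*x + z)
  ∂f/∂z = x*y - 2*z.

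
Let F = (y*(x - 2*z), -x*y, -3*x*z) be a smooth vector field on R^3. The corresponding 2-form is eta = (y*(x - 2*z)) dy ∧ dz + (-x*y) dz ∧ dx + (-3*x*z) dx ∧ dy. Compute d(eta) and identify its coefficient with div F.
d(eta) = (-4*x + y) dx ∧ dy ∧ dz; div F = -4*x + y

For a 2-form in R^3 of the form above, applying d gives a 3-form with coefficient ∂P/∂x + ∂Q/∂y + ∂R/∂z:
  ∂P/∂x = y
  ∂Q/∂y = -x
  ∂R/∂z = -3*x
Sum = -4*x + y, which is exactly div F.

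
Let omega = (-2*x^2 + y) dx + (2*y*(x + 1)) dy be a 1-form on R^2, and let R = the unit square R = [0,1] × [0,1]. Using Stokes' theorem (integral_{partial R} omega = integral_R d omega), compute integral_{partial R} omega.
integral_(partial R) omega = 0

Stokes: integral_partial_R omega = integral_R d omega with d omega = (∂Q/∂x - ∂P/∂y) dx ∧ dy.
  ∂Q/∂x = 2*y
  ∂P/∂y = 1
  integrand = ∂Q/∂x - ∂P/∂y = 2*y - 1.
Integrating over R: integral_0^1 integral_0^1 (2*y - 1) dx dy = 0.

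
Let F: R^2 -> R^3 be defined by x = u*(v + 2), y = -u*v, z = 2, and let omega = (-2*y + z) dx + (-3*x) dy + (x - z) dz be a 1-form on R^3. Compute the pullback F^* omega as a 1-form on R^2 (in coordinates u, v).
F^* omega = (5*u*v^2 + 10*u*v + 2*v + 4) du + (u*(5*u*v + 6*u + 2)) dv

Using F^*(f dg) = (f ∘ F) d(g ∘ F), substitute each coordinate x_i by F_i(u, v) in f_i, and replace dx_i by d F_i = (∂F_i/∂u) du + (∂F_i/∂v) dv.
  For the x component: f_1(F) = 2*u*v + 2; d F_1 = (v + 2) du + (u) dv
  For the y component: f_2(F) = 3*u*(-v - 2); d F_2 = (-v) du + (-u) dv
  For the z component: f_3(F) = u*v + 2*u - 2; d F_3 = (0) du + (0) dv
Combining and collecting du, dv coefficients:
  coeff of du: 5*u*v^2 + 10*u*v + 2*v + 4
  coeff of dv: u*(5*u*v + 6*u + 2)
F^* omega = (5*u*v^2 + 10*u*v + 2*v + 4) du + (u*(5*u*v + 6*u + 2)) dv.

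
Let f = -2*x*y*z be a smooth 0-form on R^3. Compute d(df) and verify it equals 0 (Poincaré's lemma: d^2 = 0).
d(df) = 0

Step 1: df = sum_i (∂f/∂x_i) dx_i = (-2*y*z) dx + (-2*x*z) dy + (-2*x*y) dz.
Step 2: Apply d again. Using the 1-form formula, the coefficient of dx ∧ dy in d(df) is ∂^2 f/∂x ∂y - ∂^2 f/∂y ∂x = (-2*z) - (-2*z) = 0 (equality of mixed partials for smooth f).
Similarly for dx ∧ dz and dy ∧ dz — all coefficients vanish. So d(df) = 0.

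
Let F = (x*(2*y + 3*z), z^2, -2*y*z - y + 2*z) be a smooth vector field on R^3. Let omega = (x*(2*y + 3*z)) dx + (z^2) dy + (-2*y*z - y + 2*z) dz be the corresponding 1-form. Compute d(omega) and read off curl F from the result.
d(omega) = (-4*z - 1) dy ∧ dz + (3*x) dz ∧ dx + (-2*x) dx ∧ dy; curl F = (-4*z - 1, 3*x, -2*x)

d omega = sum_{i<j} (∂f_j/∂x_i - ∂f_i/∂x_j) dx_i ∧ dx_j. Under the identification (dy ∧ dz, dz ∧ dx, dx ∧ dy) ↔ (e_x, e_y, e_z), the coefficients are exactly the components of curl F. Compute:
  ∂R/∂y - ∂Q/∂z = (-2*z - 1) - (2*z) = -4*z - 1
  ∂P/∂z - ∂R/∂x = (3*x) - (0) = 3*x
  ∂Q/∂x - ∂P/∂y = (0) - (2*x) = -2*x.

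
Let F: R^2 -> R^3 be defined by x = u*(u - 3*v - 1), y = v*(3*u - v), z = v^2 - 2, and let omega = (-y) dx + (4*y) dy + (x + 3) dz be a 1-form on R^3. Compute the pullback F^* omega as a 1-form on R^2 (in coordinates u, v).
F^* omega = (v*(-6*u^2 + 47*u*v + 3*u - 15*v^2 - v)) du + (v*(47*u^2 - 45*u*v - 2*u + 8*v^2 + 6)) dv

Using F^*(f dg) = (f ∘ F) d(g ∘ F), substitute each coordinate x_i by F_i(u, v) in f_i, and replace dx_i by d F_i = (∂F_i/∂u) du + (∂F_i/∂v) dv.
  For the x component: f_1(F) = v*(-3*u + v); d F_1 = (2*u - 3*v - 1) du + (-3*u) dv
  For the y component: f_2(F) = 4*v*(3*u - v); d F_2 = (3*v) du + (3*u - 2*v) dv
  For the z component: f_3(F) = u^2 - 3*u*v - u + 3; d F_3 = (0) du + (2*v) dv
Combining and collecting du, dv coefficients:
  coeff of du: v*(-6*u^2 + 47*u*v + 3*u - 15*v^2 - v)
  coeff of dv: v*(47*u^2 - 45*u*v - 2*u + 8*v^2 + 6)
F^* omega = (v*(-6*u^2 + 47*u*v + 3*u - 15*v^2 - v)) du + (v*(47*u^2 - 45*u*v - 2*u + 8*v^2 + 6)) dv.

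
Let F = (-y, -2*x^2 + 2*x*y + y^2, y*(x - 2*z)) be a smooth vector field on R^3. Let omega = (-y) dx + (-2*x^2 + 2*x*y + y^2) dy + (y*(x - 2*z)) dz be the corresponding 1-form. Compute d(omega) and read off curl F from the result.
d(omega) = (x - 2*z) dy ∧ dz + (-y) dz ∧ dx + (-4*x + 2*y + 1) dx ∧ dy; curl F = (x - 2*z, -y, -4*x + 2*y + 1)

d omega = sum_{i<j} (∂f_j/∂x_i - ∂f_i/∂x_j) dx_i ∧ dx_j. Under the identification (dy ∧ dz, dz ∧ dx, dx ∧ dy) ↔ (e_x, e_y, e_z), the coefficients are exactly the components of curl F. Compute:
  ∂R/∂y - ∂Q/∂z = (x - 2*z) - (0) = x - 2*z
  ∂P/∂z - ∂R/∂x = (0) - (y) = -y
  ∂Q/∂x - ∂P/∂y = (-4*x + 2*y) - (-1) = -4*x + 2*y + 1.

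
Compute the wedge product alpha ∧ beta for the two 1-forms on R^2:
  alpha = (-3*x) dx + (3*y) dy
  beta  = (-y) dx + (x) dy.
alpha ∧ beta = (-3*x^2 + 3*y^2) dx ∧ dy

Distribute the wedge, using dx_i ∧ dx_j = -dx_j ∧ dx_i and dx_i ∧ dx_i = 0. For each pair (i, j) with i < j, the coefficient of dx_i ∧ dx_j in alpha ∧ beta is (alpha_i * beta_j - alpha_j * beta_i). Collecting: alpha ∧ beta = (-3*x^2 + 3*y^2) dx ∧ dy.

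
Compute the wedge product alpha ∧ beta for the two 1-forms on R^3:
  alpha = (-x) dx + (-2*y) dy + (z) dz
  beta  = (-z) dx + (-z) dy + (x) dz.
alpha ∧ beta = (z*(x - 2*y)) dx ∧ dy + (-x^2 + z^2) dx ∧ dz + (-2*x*y + z^2) dy ∧ dz

Distribute the wedge, using dx_i ∧ dx_j = -dx_j ∧ dx_i and dx_i ∧ dx_i = 0. For each pair (i, j) with i < j, the coefficient of dx_i ∧ dx_j in alpha ∧ beta is (alpha_i * beta_j - alpha_j * beta_i). Collecting: alpha ∧ beta = (z*(x - 2*y)) dx ∧ dy + (-x^2 + z^2) dx ∧ dz + (-2*x*y + z^2) dy ∧ dz.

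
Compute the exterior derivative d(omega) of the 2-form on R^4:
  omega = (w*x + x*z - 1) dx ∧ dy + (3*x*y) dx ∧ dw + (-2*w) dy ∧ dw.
d(omega) = (x) dx ∧ dy ∧ dz + (-2*x) dx ∧ dy ∧ dw

For a 2-form omega = sum_{i<j} g_{ij} dx_i ∧ dx_j, the exterior derivative is
  d(omega) = sum_{i<j} d(g_{ij}) ∧ dx_i ∧ dx_j = sum_{i<j, k} (∂g_{ij}/∂x_k) dx_k ∧ dx_i ∧ dx_j.
Expand each term, using dx_k ∧ dx_i ∧ dx_j = sgn(permutation) dx_{(a)} ∧ dx_{(b)} ∧ dx_{(c)} with (a < b < c) sorted:
  d(w*x + x*z - 1) includes (∂/∂z)(w*x + x*z - 1) dz = (x) dz, which multiplied by dx ∧ dy gives (x) dx ∧ dy ∧ dz
  d(w*x + x*z - 1) includes (∂/∂w)(w*x + x*z - 1) dw = (x) dw, which multiplied by dx ∧ dy gives (x) dx ∧ dy ∧ dw
  d(3*x*y) includes (∂/∂y)(3*x*y) dy = (3*x) dy, which multiplied by dx ∧ dw gives (-3*x) dx ∧ dy ∧ dw
Collecting like 3-forms: d(omega) = (x) dx ∧ dy ∧ dz + (-2*x) dx ∧ dy ∧ dw.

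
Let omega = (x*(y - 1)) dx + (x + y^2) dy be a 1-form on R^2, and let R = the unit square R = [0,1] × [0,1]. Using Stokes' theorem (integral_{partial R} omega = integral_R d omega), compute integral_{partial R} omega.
integral_(partial R) omega = 1/2

Stokes: integral_partial_R omega = integral_R d omega with d omega = (∂Q/∂x - ∂P/∂y) dx ∧ dy.
  ∂Q/∂x = 1
  ∂P/∂y = x
  integrand = ∂Q/∂x - ∂P/∂y = 1 - x.
Integrating over R: integral_0^1 integral_0^1 (1 - x) dx dy = 1/2.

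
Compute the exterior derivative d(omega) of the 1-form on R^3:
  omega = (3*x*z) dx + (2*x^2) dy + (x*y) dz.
d(omega) = (4*x) dx ∧ dy + (-3*x + y) dx ∧ dz + (x) dy ∧ dz

For a 1-form omega = sum_i f_i dx_i, the exterior derivative is
  d(omega) = sum_{i < j} (∂f_j/∂x_i - ∂f_i/∂x_j) dx_i ∧ dx_j.
  coefficient of dx ∧ dy: ∂f_2/∂x - ∂f_1/∂y = ∂(2*x^2)/∂x - ∂(3*x*z)/∂y = 4*x
  coefficient of dx ∧ dz: ∂f_3/∂x - ∂f_1/∂z = ∂(x*y)/∂x - ∂(3*x*z)/∂z = -3*x + y
  coefficient of dy ∧ dz: ∂f_3/∂y - ∂f_2/∂z = ∂(x*y)/∂y - ∂(2*x^2)/∂z = x
Assembling: d(omega) = (4*x) dx ∧ dy + (-3*x + y) dx ∧ dz + (x) dy ∧ dz.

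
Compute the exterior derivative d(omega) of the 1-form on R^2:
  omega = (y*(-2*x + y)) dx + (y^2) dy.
d(omega) = (2*x - 2*y) dx ∧ dy

For a 1-form omega = sum_i f_i dx_i, the exterior derivative is
  d(omega) = sum_{i < j} (∂f_j/∂x_i - ∂f_i/∂x_j) dx_i ∧ dx_j.
  coefficient of dx ∧ dy: ∂f_2/∂x - ∂f_1/∂y = ∂(y^2)/∂x - ∂(y*(-2*x + y))/∂y = 2*x - 2*y
Assembling: d(omega) = (2*x - 2*y) dx ∧ dy.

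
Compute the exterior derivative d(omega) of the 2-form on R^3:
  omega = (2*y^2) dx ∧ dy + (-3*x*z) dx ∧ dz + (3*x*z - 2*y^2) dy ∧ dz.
d(omega) = (3*z) dx ∧ dy ∧ dz

For a 2-form omega = sum_{i<j} g_{ij} dx_i ∧ dx_j, the exterior derivative is
  d(omega) = sum_{i<j} d(g_{ij}) ∧ dx_i ∧ dx_j = sum_{i<j, k} (∂g_{ij}/∂x_k) dx_k ∧ dx_i ∧ dx_j.
Expand each term, using dx_k ∧ dx_i ∧ dx_j = sgn(permutation) dx_{(a)} ∧ dx_{(b)} ∧ dx_{(c)} with (a < b < c) sorted:
  d(3*x*z - 2*y^2) includes (∂/∂x)(3*x*z - 2*y^2) dx = (3*z) dx, which multiplied by dy ∧ dz gives (3*z) dx ∧ dy ∧ dz
Collecting like 3-forms: d(omega) = (3*z) dx ∧ dy ∧ dz.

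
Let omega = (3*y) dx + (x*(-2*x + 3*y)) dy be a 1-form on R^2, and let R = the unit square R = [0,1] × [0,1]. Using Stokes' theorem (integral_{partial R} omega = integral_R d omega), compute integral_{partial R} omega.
integral_(partial R) omega = -7/2

Stokes: integral_partial_R omega = integral_R d omega with d omega = (∂Q/∂x - ∂P/∂y) dx ∧ dy.
  ∂Q/∂x = -4*x + 3*y
  ∂P/∂y = 3
  integrand = ∂Q/∂x - ∂P/∂y = -4*x + 3*y - 3.
Integrating over R: integral_0^1 integral_0^1 (-4*x + 3*y - 3) dx dy = -7/2.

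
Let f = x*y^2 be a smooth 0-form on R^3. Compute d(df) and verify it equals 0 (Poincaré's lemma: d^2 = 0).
d(df) = 0

Step 1: df = sum_i (∂f/∂x_i) dx_i = (y^2) dx + (2*x*y) dy + (0) dz.
Step 2: Apply d again. Using the 1-form formula, the coefficient of dx ∧ dy in d(df) is ∂^2 f/∂x ∂y - ∂^2 f/∂y ∂x = (2*y) - (2*y) = 0 (equality of mixed partials for smooth f).
Similarly for dx ∧ dz and dy ∧ dz — all coefficients vanish. So d(df) = 0.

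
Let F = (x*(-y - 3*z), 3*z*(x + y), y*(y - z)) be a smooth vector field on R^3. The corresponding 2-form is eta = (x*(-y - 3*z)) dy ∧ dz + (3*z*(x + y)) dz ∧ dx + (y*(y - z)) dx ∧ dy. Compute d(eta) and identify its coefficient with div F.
d(eta) = (-2*y) dx ∧ dy ∧ dz; div F = -2*y

For a 2-form in R^3 of the form above, applying d gives a 3-form with coefficient ∂P/∂x + ∂Q/∂y + ∂R/∂z:
  ∂P/∂x = -y - 3*z
  ∂Q/∂y = 3*z
  ∂R/∂z = -y
Sum = -2*y, which is exactly div F.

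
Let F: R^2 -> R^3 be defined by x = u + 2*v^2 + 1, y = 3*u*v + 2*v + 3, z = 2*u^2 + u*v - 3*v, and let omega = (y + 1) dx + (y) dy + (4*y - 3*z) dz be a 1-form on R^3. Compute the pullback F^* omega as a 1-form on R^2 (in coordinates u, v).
F^* omega = (-24*u^3 + 30*u^2*v + 18*u*v^2 + 71*u*v + 48*u + 23*v^2 + 23*v + 4) du + (-6*u^3 + 18*u^2*v + 18*u^2 + 12*u*v^2 + 2*u*v + 21*u + 8*v^2 - 31*v - 30) dv

Using F^*(f dg) = (f ∘ F) d(g ∘ F), substitute each coordinate x_i by F_i(u, v) in f_i, and replace dx_i by d F_i = (∂F_i/∂u) du + (∂F_i/∂v) dv.
  For the x component: f_1(F) = 3*u*v + 2*v + 4; d F_1 = (1) du + (4*v) dv
  For the y component: f_2(F) = 3*u*v + 2*v + 3; d F_2 = (3*v) du + (3*u + 2) dv
  For the z component: f_3(F) = -6*u^2 + 9*u*v + 17*v + 12; d F_3 = (4*u + v) du + (u - 3) dv
Combining and collecting du, dv coefficients:
  coeff of du: -24*u^3 + 30*u^2*v + 18*u*v^2 + 71*u*v + 48*u + 23*v^2 + 23*v + 4
  coeff of dv: -6*u^3 + 18*u^2*v + 18*u^2 + 12*u*v^2 + 2*u*v + 21*u + 8*v^2 - 31*v - 30
F^* omega = (-24*u^3 + 30*u^2*v + 18*u*v^2 + 71*u*v + 48*u + 23*v^2 + 23*v + 4) du + (-6*u^3 + 18*u^2*v + 18*u^2 + 12*u*v^2 + 2*u*v + 21*u + 8*v^2 - 31*v - 30) dv.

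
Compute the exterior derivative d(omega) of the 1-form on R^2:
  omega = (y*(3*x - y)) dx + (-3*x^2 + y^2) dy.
d(omega) = (-9*x + 2*y) dx ∧ dy

For a 1-form omega = sum_i f_i dx_i, the exterior derivative is
  d(omega) = sum_{i < j} (∂f_j/∂x_i - ∂f_i/∂x_j) dx_i ∧ dx_j.
  coefficient of dx ∧ dy: ∂f_2/∂x - ∂f_1/∂y = ∂(-3*x^2 + y^2)/∂x - ∂(y*(3*x - y))/∂y = -9*x + 2*y
Assembling: d(omega) = (-9*x + 2*y) dx ∧ dy.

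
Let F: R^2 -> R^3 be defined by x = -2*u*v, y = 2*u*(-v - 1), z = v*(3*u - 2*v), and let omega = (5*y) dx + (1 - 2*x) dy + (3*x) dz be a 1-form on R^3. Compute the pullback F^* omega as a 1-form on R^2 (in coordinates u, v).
F^* omega = (-6*u*v^2 + 12*u*v - 2*v - 2) du + (2*u*(-3*u*v + 10*u + 12*v^2 - 1)) dv

Using F^*(f dg) = (f ∘ F) d(g ∘ F), substitute each coordinate x_i by F_i(u, v) in f_i, and replace dx_i by d F_i = (∂F_i/∂u) du + (∂F_i/∂v) dv.
  For the x component: f_1(F) = 10*u*(-v - 1); d F_1 = (-2*v) du + (-2*u) dv
  For the y component: f_2(F) = 4*u*v + 1; d F_2 = (-2*v - 2) du + (-2*u) dv
  For the z component: f_3(F) = -6*u*v; d F_3 = (3*v) du + (3*u - 4*v) dv
Combining and collecting du, dv coefficients:
  coeff of du: -6*u*v^2 + 12*u*v - 2*v - 2
  coeff of dv: 2*u*(-3*u*v + 10*u + 12*v^2 - 1)
F^* omega = (-6*u*v^2 + 12*u*v - 2*v - 2) du + (2*u*(-3*u*v + 10*u + 12*v^2 - 1)) dv.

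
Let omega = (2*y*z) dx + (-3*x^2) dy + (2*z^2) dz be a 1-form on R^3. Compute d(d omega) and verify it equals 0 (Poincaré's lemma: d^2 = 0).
d(d omega) = 0

Step 1: d omega = sum_{i<j} (∂f_j/∂x_i - ∂f_i/∂x_j) dx_i ∧ dx_j:
  coeff of dx ∧ dy: -6*x - 2*z
  coeff of dx ∧ dz: -2*y
  coeff of dy ∧ dz: 0
Step 2: Apply d again to each 2-form coefficient. The only possible 3-form in R^3 is dx ∧ dy ∧ dz, with coefficient
  ∂(coeff of dy∧dz)/∂x - ∂(coeff of dx∧dz)/∂y + ∂(coeff of dx∧dy)/∂z
  = ∂/∂x (0) - ∂/∂y (-2*y) + ∂/∂z (-6*x - 2*z).
Each of these terms simplifies to sums of mixed partials that cancel in pairs. The result is 0 (by equality of mixed partials for smooth functions — Schwarz / Clairaut).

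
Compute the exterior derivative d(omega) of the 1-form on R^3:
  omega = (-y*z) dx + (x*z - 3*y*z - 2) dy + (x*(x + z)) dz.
d(omega) = (2*z) dx ∧ dy + (2*x + y + z) dx ∧ dz + (-x + 3*y) dy ∧ dz

For a 1-form omega = sum_i f_i dx_i, the exterior derivative is
  d(omega) = sum_{i < j} (∂f_j/∂x_i - ∂f_i/∂x_j) dx_i ∧ dx_j.
  coefficient of dx ∧ dy: ∂f_2/∂x - ∂f_1/∂y = ∂(x*z - 3*y*z - 2)/∂x - ∂(-y*z)/∂y = 2*z
  coefficient of dx ∧ dz: ∂f_3/∂x - ∂f_1/∂z = ∂(x*(x + z))/∂x - ∂(-y*z)/∂z = 2*x + y + z
  coefficient of dy ∧ dz: ∂f_3/∂y - ∂f_2/∂z = ∂(x*(x + z))/∂y - ∂(x*z - 3*y*z - 2)/∂z = -x + 3*y
Assembling: d(omega) = (2*z) dx ∧ dy + (2*x + y + z) dx ∧ dz + (-x + 3*y) dy ∧ dz.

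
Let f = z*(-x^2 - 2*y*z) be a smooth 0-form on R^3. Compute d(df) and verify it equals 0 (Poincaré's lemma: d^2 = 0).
d(df) = 0

Step 1: df = sum_i (∂f/∂x_i) dx_i = (-2*x*z) dx + (-2*z^2) dy + (-x^2 - 4*y*z) dz.
Step 2: Apply d again. Using the 1-form formula, the coefficient of dx ∧ dy in d(df) is ∂^2 f/∂x ∂y - ∂^2 f/∂y ∂x = (0) - (0) = 0 (equality of mixed partials for smooth f).
Similarly for dx ∧ dz and dy ∧ dz — all coefficients vanish. So d(df) = 0.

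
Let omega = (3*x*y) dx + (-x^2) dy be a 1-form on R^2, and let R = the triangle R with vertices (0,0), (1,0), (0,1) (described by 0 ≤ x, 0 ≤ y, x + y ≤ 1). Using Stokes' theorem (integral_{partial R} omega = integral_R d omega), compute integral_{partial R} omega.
integral_(partial R) omega = -5/6

Stokes: integral_partial_R omega = integral_R d omega with d omega = (∂Q/∂x - ∂P/∂y) dx ∧ dy.
  ∂Q/∂x = -2*x
  ∂P/∂y = 3*x
  integrand = ∂Q/∂x - ∂P/∂y = -5*x.
Integrating over R: integral_0^1 integral_0^{1-x} (-5*x) dy dx = -5/6.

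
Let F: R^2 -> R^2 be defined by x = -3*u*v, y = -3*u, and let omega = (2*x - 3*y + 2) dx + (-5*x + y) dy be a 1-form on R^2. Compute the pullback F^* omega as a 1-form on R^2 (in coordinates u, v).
F^* omega = (18*u*v^2 - 72*u*v + 9*u - 6*v) du + (3*u*(6*u*v - 9*u - 2)) dv

Using F^*(f dg) = (f ∘ F) d(g ∘ F), substitute each coordinate x_i by F_i(u, v) in f_i, and replace dx_i by d F_i = (∂F_i/∂u) du + (∂F_i/∂v) dv.
  For the x component: f_1(F) = -6*u*v + 9*u + 2; d F_1 = (-3*v) du + (-3*u) dv
  For the y component: f_2(F) = 3*u*(5*v - 1); d F_2 = (-3) du + (0) dv
Combining and collecting du, dv coefficients:
  coeff of du: 18*u*v^2 - 72*u*v + 9*u - 6*v
  coeff of dv: 3*u*(6*u*v - 9*u - 2)
F^* omega = (18*u*v^2 - 72*u*v + 9*u - 6*v) du + (3*u*(6*u*v - 9*u - 2)) dv.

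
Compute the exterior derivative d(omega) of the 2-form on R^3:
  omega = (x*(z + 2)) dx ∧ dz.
d(omega) = 0

For a 2-form omega = sum_{i<j} g_{ij} dx_i ∧ dx_j, the exterior derivative is
  d(omega) = sum_{i<j} d(g_{ij}) ∧ dx_i ∧ dx_j = sum_{i<j, k} (∂g_{ij}/∂x_k) dx_k ∧ dx_i ∧ dx_j.
Expand each term, using dx_k ∧ dx_i ∧ dx_j = sgn(permutation) dx_{(a)} ∧ dx_{(b)} ∧ dx_{(c)} with (a < b < c) sorted:

Collecting like 3-forms: d(omega) = 0.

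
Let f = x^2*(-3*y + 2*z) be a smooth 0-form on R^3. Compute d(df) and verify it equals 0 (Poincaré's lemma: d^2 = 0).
d(df) = 0

Step 1: df = sum_i (∂f/∂x_i) dx_i = (2*x*(-3*y + 2*z)) dx + (-3*x^2) dy + (2*x^2) dz.
Step 2: Apply d again. Using the 1-form formula, the coefficient of dx ∧ dy in d(df) is ∂^2 f/∂x ∂y - ∂^2 f/∂y ∂x = (-6*x) - (-6*x) = 0 (equality of mixed partials for smooth f).
Similarly for dx ∧ dz and dy ∧ dz — all coefficients vanish. So d(df) = 0.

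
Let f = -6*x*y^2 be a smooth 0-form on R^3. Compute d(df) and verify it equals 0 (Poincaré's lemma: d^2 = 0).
d(df) = 0

Step 1: df = sum_i (∂f/∂x_i) dx_i = (-6*y^2) dx + (-12*x*y) dy + (0) dz.
Step 2: Apply d again. Using the 1-form formula, the coefficient of dx ∧ dy in d(df) is ∂^2 f/∂x ∂y - ∂^2 f/∂y ∂x = (-12*y) - (-12*y) = 0 (equality of mixed partials for smooth f).
Similarly for dx ∧ dz and dy ∧ dz — all coefficients vanish. So d(df) = 0.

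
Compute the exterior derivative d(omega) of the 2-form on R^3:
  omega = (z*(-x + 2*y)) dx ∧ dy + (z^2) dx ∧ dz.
d(omega) = (-x + 2*y) dx ∧ dy ∧ dz

For a 2-form omega = sum_{i<j} g_{ij} dx_i ∧ dx_j, the exterior derivative is
  d(omega) = sum_{i<j} d(g_{ij}) ∧ dx_i ∧ dx_j = sum_{i<j, k} (∂g_{ij}/∂x_k) dx_k ∧ dx_i ∧ dx_j.
Expand each term, using dx_k ∧ dx_i ∧ dx_j = sgn(permutation) dx_{(a)} ∧ dx_{(b)} ∧ dx_{(c)} with (a < b < c) sorted:
  d(z*(-x + 2*y)) includes (∂/∂z)(z*(-x + 2*y)) dz = (-x + 2*y) dz, which multiplied by dx ∧ dy gives (-x + 2*y) dx ∧ dy ∧ dz
Collecting like 3-forms: d(omega) = (-x + 2*y) dx ∧ dy ∧ dz.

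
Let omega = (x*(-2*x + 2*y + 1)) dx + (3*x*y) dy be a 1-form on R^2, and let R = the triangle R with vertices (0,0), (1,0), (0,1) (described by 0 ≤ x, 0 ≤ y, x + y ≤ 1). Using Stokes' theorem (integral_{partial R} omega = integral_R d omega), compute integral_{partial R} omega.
integral_(partial R) omega = 1/6

Stokes: integral_partial_R omega = integral_R d omega with d omega = (∂Q/∂x - ∂P/∂y) dx ∧ dy.
  ∂Q/∂x = 3*y
  ∂P/∂y = 2*x
  integrand = ∂Q/∂x - ∂P/∂y = -2*x + 3*y.
Integrating over R: integral_0^1 integral_0^{1-x} (-2*x + 3*y) dy dx = 1/6.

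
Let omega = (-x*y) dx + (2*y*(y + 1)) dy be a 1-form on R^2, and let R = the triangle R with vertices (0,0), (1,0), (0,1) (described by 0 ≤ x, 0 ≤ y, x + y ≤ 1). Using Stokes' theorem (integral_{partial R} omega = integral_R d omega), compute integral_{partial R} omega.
integral_(partial R) omega = 1/6

Stokes: integral_partial_R omega = integral_R d omega with d omega = (∂Q/∂x - ∂P/∂y) dx ∧ dy.
  ∂Q/∂x = 0
  ∂P/∂y = -x
  integrand = ∂Q/∂x - ∂P/∂y = x.
Integrating over R: integral_0^1 integral_0^{1-x} (x) dy dx = 1/6.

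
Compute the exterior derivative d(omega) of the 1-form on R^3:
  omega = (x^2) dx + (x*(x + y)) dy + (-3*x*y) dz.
d(omega) = (2*x + y) dx ∧ dy + (-3*y) dx ∧ dz + (-3*x) dy ∧ dz

For a 1-form omega = sum_i f_i dx_i, the exterior derivative is
  d(omega) = sum_{i < j} (∂f_j/∂x_i - ∂f_i/∂x_j) dx_i ∧ dx_j.
  coefficient of dx ∧ dy: ∂f_2/∂x - ∂f_1/∂y = ∂(x*(x + y))/∂x - ∂(x^2)/∂y = 2*x + y
  coefficient of dx ∧ dz: ∂f_3/∂x - ∂f_1/∂z = ∂(-3*x*y)/∂x - ∂(x^2)/∂z = -3*y
  coefficient of dy ∧ dz: ∂f_3/∂y - ∂f_2/∂z = ∂(-3*x*y)/∂y - ∂(x*(x + y))/∂z = -3*x
Assembling: d(omega) = (2*x + y) dx ∧ dy + (-3*y) dx ∧ dz + (-3*x) dy ∧ dz.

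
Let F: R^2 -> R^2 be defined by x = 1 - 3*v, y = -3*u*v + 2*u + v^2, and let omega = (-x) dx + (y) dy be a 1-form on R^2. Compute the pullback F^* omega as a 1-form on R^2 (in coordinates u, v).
F^* omega = (9*u*v^2 - 12*u*v + 4*u - 3*v^3 + 2*v^2) du + (9*u^2*v - 6*u^2 - 9*u*v^2 + 4*u*v + 2*v^3 - 9*v + 3) dv

Using F^*(f dg) = (f ∘ F) d(g ∘ F), substitute each coordinate x_i by F_i(u, v) in f_i, and replace dx_i by d F_i = (∂F_i/∂u) du + (∂F_i/∂v) dv.
  For the x component: f_1(F) = 3*v - 1; d F_1 = (0) du + (-3) dv
  For the y component: f_2(F) = -3*u*v + 2*u + v^2; d F_2 = (2 - 3*v) du + (-3*u + 2*v) dv
Combining and collecting du, dv coefficients:
  coeff of du: 9*u*v^2 - 12*u*v + 4*u - 3*v^3 + 2*v^2
  coeff of dv: 9*u^2*v - 6*u^2 - 9*u*v^2 + 4*u*v + 2*v^3 - 9*v + 3
F^* omega = (9*u*v^2 - 12*u*v + 4*u - 3*v^3 + 2*v^2) du + (9*u^2*v - 6*u^2 - 9*u*v^2 + 4*u*v + 2*v^3 - 9*v + 3) dv.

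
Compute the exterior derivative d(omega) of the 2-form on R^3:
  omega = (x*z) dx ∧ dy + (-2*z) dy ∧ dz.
d(omega) = (x) dx ∧ dy ∧ dz

For a 2-form omega = sum_{i<j} g_{ij} dx_i ∧ dx_j, the exterior derivative is
  d(omega) = sum_{i<j} d(g_{ij}) ∧ dx_i ∧ dx_j = sum_{i<j, k} (∂g_{ij}/∂x_k) dx_k ∧ dx_i ∧ dx_j.
Expand each term, using dx_k ∧ dx_i ∧ dx_j = sgn(permutation) dx_{(a)} ∧ dx_{(b)} ∧ dx_{(c)} with (a < b < c) sorted:
  d(x*z) includes (∂/∂z)(x*z) dz = (x) dz, which multiplied by dx ∧ dy gives (x) dx ∧ dy ∧ dz
Collecting like 3-forms: d(omega) = (x) dx ∧ dy ∧ dz.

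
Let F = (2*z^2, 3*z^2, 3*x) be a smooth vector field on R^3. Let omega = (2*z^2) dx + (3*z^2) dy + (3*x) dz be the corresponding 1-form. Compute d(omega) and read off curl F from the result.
d(omega) = (-6*z) dy ∧ dz + (4*z - 3) dz ∧ dx + (0) dx ∧ dy; curl F = (-6*z, 4*z - 3, 0)

d omega = sum_{i<j} (∂f_j/∂x_i - ∂f_i/∂x_j) dx_i ∧ dx_j. Under the identification (dy ∧ dz, dz ∧ dx, dx ∧ dy) ↔ (e_x, e_y, e_z), the coefficients are exactly the components of curl F. Compute:
  ∂R/∂y - ∂Q/∂z = (0) - (6*z) = -6*z
  ∂P/∂z - ∂R/∂x = (4*z) - (3) = 4*z - 3
  ∂Q/∂x - ∂P/∂y = (0) - (0) = 0.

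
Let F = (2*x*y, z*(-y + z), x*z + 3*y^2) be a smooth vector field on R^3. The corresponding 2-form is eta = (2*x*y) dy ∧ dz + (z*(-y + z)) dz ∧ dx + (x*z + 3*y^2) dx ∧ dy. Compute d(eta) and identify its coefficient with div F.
d(eta) = (x + 2*y - z) dx ∧ dy ∧ dz; div F = x + 2*y - z

For a 2-form in R^3 of the form above, applying d gives a 3-form with coefficient ∂P/∂x + ∂Q/∂y + ∂R/∂z:
  ∂P/∂x = 2*y
  ∂Q/∂y = -z
  ∂R/∂z = x
Sum = x + 2*y - z, which is exactly div F.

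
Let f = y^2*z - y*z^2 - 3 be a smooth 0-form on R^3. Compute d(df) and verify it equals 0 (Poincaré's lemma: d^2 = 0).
d(df) = 0

Step 1: df = sum_i (∂f/∂x_i) dx_i = (0) dx + (z*(2*y - z)) dy + (y*(y - 2*z)) dz.
Step 2: Apply d again. Using the 1-form formula, the coefficient of dx ∧ dy in d(df) is ∂^2 f/∂x ∂y - ∂^2 f/∂y ∂x = (0) - (0) = 0 (equality of mixed partials for smooth f).
Similarly for dx ∧ dz and dy ∧ dz — all coefficients vanish. So d(df) = 0.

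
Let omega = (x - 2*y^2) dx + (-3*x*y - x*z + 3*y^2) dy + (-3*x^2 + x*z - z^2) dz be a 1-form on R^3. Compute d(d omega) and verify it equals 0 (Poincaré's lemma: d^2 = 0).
d(d omega) = 0

Step 1: d omega = sum_{i<j} (∂f_j/∂x_i - ∂f_i/∂x_j) dx_i ∧ dx_j:
  coeff of dx ∧ dy: y - z
  coeff of dx ∧ dz: -6*x + z
  coeff of dy ∧ dz: x
Step 2: Apply d again to each 2-form coefficient. The only possible 3-form in R^3 is dx ∧ dy ∧ dz, with coefficient
  ∂(coeff of dy∧dz)/∂x - ∂(coeff of dx∧dz)/∂y + ∂(coeff of dx∧dy)/∂z
  = ∂/∂x (x) - ∂/∂y (-6*x + z) + ∂/∂z (y - z).
Each of these terms simplifies to sums of mixed partials that cancel in pairs. The result is 0 (by equality of mixed partials for smooth functions — Schwarz / Clairaut).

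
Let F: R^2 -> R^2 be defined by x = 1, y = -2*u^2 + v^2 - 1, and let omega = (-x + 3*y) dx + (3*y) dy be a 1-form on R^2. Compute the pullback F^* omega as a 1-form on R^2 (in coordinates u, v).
F^* omega = (12*u*(2*u^2 - v^2 + 1)) du + (6*v*(-2*u^2 + v^2 - 1)) dv

Using F^*(f dg) = (f ∘ F) d(g ∘ F), substitute each coordinate x_i by F_i(u, v) in f_i, and replace dx_i by d F_i = (∂F_i/∂u) du + (∂F_i/∂v) dv.
  For the x component: f_1(F) = -6*u^2 + 3*v^2 - 4; d F_1 = (0) du + (0) dv
  For the y component: f_2(F) = -6*u^2 + 3*v^2 - 3; d F_2 = (-4*u) du + (2*v) dv
Combining and collecting du, dv coefficients:
  coeff of du: 12*u*(2*u^2 - v^2 + 1)
  coeff of dv: 6*v*(-2*u^2 + v^2 - 1)
F^* omega = (12*u*(2*u^2 - v^2 + 1)) du + (6*v*(-2*u^2 + v^2 - 1)) dv.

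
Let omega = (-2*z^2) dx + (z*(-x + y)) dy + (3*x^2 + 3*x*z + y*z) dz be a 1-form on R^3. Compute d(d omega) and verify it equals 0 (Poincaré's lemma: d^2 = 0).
d(d omega) = 0

Step 1: d omega = sum_{i<j} (∂f_j/∂x_i - ∂f_i/∂x_j) dx_i ∧ dx_j:
  coeff of dx ∧ dy: -z
  coeff of dx ∧ dz: 6*x + 7*z
  coeff of dy ∧ dz: x - y + z
Step 2: Apply d again to each 2-form coefficient. The only possible 3-form in R^3 is dx ∧ dy ∧ dz, with coefficient
  ∂(coeff of dy∧dz)/∂x - ∂(coeff of dx∧dz)/∂y + ∂(coeff of dx∧dy)/∂z
  = ∂/∂x (x - y + z) - ∂/∂y (6*x + 7*z) + ∂/∂z (-z).
Each of these terms simplifies to sums of mixed partials that cancel in pairs. The result is 0 (by equality of mixed partials for smooth functions — Schwarz / Clairaut).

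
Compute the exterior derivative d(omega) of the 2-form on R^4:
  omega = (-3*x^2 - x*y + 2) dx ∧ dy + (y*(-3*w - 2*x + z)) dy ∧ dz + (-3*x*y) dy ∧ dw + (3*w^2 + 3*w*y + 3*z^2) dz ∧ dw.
d(omega) = (-2*y) dx ∧ dy ∧ dz + (3*w - 3*y) dy ∧ dz ∧ dw + (-3*y) dx ∧ dy ∧ dw

For a 2-form omega = sum_{i<j} g_{ij} dx_i ∧ dx_j, the exterior derivative is
  d(omega) = sum_{i<j} d(g_{ij}) ∧ dx_i ∧ dx_j = sum_{i<j, k} (∂g_{ij}/∂x_k) dx_k ∧ dx_i ∧ dx_j.
Expand each term, using dx_k ∧ dx_i ∧ dx_j = sgn(permutation) dx_{(a)} ∧ dx_{(b)} ∧ dx_{(c)} with (a < b < c) sorted:
  d(y*(-3*w - 2*x + z)) includes (∂/∂x)(y*(-3*w - 2*x + z)) dx = (-2*y) dx, which multiplied by dy ∧ dz gives (-2*y) dx ∧ dy ∧ dz
  d(y*(-3*w - 2*x + z)) includes (∂/∂w)(y*(-3*w - 2*x + z)) dw = (-3*y) dw, which multiplied by dy ∧ dz gives (-3*y) dy ∧ dz ∧ dw
  d(-3*x*y) includes (∂/∂x)(-3*x*y) dx = (-3*y) dx, which multiplied by dy ∧ dw gives (-3*y) dx ∧ dy ∧ dw
  d(3*w^2 + 3*w*y + 3*z^2) includes (∂/∂y)(3*w^2 + 3*w*y + 3*z^2) dy = (3*w) dy, which multiplied by dz ∧ dw gives (3*w) dy ∧ dz ∧ dw
Collecting like 3-forms: d(omega) = (-2*y) dx ∧ dy ∧ dz + (3*w - 3*y) dy ∧ dz ∧ dw + (-3*y) dx ∧ dy ∧ dw.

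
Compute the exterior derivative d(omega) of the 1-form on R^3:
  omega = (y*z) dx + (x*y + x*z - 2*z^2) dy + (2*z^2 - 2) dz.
d(omega) = (y) dx ∧ dy + (-y) dx ∧ dz + (-x + 4*z) dy ∧ dz

For a 1-form omega = sum_i f_i dx_i, the exterior derivative is
  d(omega) = sum_{i < j} (∂f_j/∂x_i - ∂f_i/∂x_j) dx_i ∧ dx_j.
  coefficient of dx ∧ dy: ∂f_2/∂x - ∂f_1/∂y = ∂(x*y + x*z - 2*z^2)/∂x - ∂(y*z)/∂y = y
  coefficient of dx ∧ dz: ∂f_3/∂x - ∂f_1/∂z = ∂(2*z^2 - 2)/∂x - ∂(y*z)/∂z = -y
  coefficient of dy ∧ dz: ∂f_3/∂y - ∂f_2/∂z = ∂(2*z^2 - 2)/∂y - ∂(x*y + x*z - 2*z^2)/∂z = -x + 4*z
Assembling: d(omega) = (y) dx ∧ dy + (-y) dx ∧ dz + (-x + 4*z) dy ∧ dz.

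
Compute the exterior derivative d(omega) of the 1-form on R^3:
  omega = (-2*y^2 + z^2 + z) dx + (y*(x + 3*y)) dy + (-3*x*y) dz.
d(omega) = (5*y) dx ∧ dy + (-3*y - 2*z - 1) dx ∧ dz + (-3*x) dy ∧ dz

For a 1-form omega = sum_i f_i dx_i, the exterior derivative is
  d(omega) = sum_{i < j} (∂f_j/∂x_i - ∂f_i/∂x_j) dx_i ∧ dx_j.
  coefficient of dx ∧ dy: ∂f_2/∂x - ∂f_1/∂y = ∂(y*(x + 3*y))/∂x - ∂(-2*y^2 + z^2 + z)/∂y = 5*y
  coefficient of dx ∧ dz: ∂f_3/∂x - ∂f_1/∂z = ∂(-3*x*y)/∂x - ∂(-2*y^2 + z^2 + z)/∂z = -3*y - 2*z - 1
  coefficient of dy ∧ dz: ∂f_3/∂y - ∂f_2/∂z = ∂(-3*x*y)/∂y - ∂(y*(x + 3*y))/∂z = -3*x
Assembling: d(omega) = (5*y) dx ∧ dy + (-3*y - 2*z - 1) dx ∧ dz + (-3*x) dy ∧ dz.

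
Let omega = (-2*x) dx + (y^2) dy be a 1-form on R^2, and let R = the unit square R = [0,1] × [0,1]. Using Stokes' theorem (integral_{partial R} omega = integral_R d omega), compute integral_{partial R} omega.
integral_(partial R) omega = 0

Stokes: integral_partial_R omega = integral_R d omega with d omega = (∂Q/∂x - ∂P/∂y) dx ∧ dy.
  ∂Q/∂x = 0
  ∂P/∂y = 0
  integrand = ∂Q/∂x - ∂P/∂y = 0.
Integrating over R: integral_0^1 integral_0^1 (0) dx dy = 0.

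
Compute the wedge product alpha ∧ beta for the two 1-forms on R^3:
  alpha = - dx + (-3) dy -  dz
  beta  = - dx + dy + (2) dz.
alpha ∧ beta = (-4) dx ∧ dy + (-3) dx ∧ dz + (-5) dy ∧ dz

Distribute the wedge, using dx_i ∧ dx_j = -dx_j ∧ dx_i and dx_i ∧ dx_i = 0. For each pair (i, j) with i < j, the coefficient of dx_i ∧ dx_j in alpha ∧ beta is (alpha_i * beta_j - alpha_j * beta_i). Collecting: alpha ∧ beta = (-4) dx ∧ dy + (-3) dx ∧ dz + (-5) dy ∧ dz.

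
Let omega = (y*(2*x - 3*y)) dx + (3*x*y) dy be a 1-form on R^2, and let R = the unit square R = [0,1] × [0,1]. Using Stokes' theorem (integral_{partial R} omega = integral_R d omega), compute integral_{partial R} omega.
integral_(partial R) omega = 7/2

Stokes: integral_partial_R omega = integral_R d omega with d omega = (∂Q/∂x - ∂P/∂y) dx ∧ dy.
  ∂Q/∂x = 3*y
  ∂P/∂y = 2*x - 6*y
  integrand = ∂Q/∂x - ∂P/∂y = -2*x + 9*y.
Integrating over R: integral_0^1 integral_0^1 (-2*x + 9*y) dx dy = 7/2.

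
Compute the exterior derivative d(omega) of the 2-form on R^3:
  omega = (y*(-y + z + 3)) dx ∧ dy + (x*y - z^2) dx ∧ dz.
d(omega) = (-x + y) dx ∧ dy ∧ dz

For a 2-form omega = sum_{i<j} g_{ij} dx_i ∧ dx_j, the exterior derivative is
  d(omega) = sum_{i<j} d(g_{ij}) ∧ dx_i ∧ dx_j = sum_{i<j, k} (∂g_{ij}/∂x_k) dx_k ∧ dx_i ∧ dx_j.
Expand each term, using dx_k ∧ dx_i ∧ dx_j = sgn(permutation) dx_{(a)} ∧ dx_{(b)} ∧ dx_{(c)} with (a < b < c) sorted:
  d(y*(-y + z + 3)) includes (∂/∂z)(y*(-y + z + 3)) dz = (y) dz, which multiplied by dx ∧ dy gives (y) dx ∧ dy ∧ dz
  d(x*y - z^2) includes (∂/∂y)(x*y - z^2) dy = (x) dy, which multiplied by dx ∧ dz gives (-x) dx ∧ dy ∧ dz
Collecting like 3-forms: d(omega) = (-x + y) dx ∧ dy ∧ dz.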